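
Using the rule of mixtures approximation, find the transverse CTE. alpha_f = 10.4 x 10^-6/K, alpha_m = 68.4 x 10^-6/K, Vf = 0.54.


alpha_2 = alpha_f*Vf + alpha_m*(1-Vf) = 10.4*0.54 + 68.4*0.46 = 37.1 x 10^-6/K

37.1 x 10^-6/K


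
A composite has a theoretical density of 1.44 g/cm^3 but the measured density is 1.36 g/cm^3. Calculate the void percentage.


Void% = (rho_theo - rho_actual)/rho_theo * 100 = (1.44 - 1.36)/1.44 * 100 = 5.56%

5.56%


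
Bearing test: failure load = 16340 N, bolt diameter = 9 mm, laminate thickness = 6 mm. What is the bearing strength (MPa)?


sigma_br = F/(d*h) = 16340/(9*6) = 302.6 MPa

302.6 MPa


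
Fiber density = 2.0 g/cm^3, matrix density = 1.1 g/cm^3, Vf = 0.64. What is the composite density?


rho_c = rho_f*Vf + rho_m*(1-Vf) = 2.0*0.64 + 1.1*0.36 = 1.676 g/cm^3

1.676 g/cm^3


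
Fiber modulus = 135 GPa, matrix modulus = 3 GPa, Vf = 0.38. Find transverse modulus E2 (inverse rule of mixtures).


1/E2 = Vf/Ef + (1-Vf)/Em = 0.38/135 + 0.62/3
E2 = 4.77 GPa

4.77 GPa


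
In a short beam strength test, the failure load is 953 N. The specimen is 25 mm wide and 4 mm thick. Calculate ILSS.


ILSS = 3F/(4bh) = 3*953/(4*25*4) = 7.15 MPa

7.15 MPa


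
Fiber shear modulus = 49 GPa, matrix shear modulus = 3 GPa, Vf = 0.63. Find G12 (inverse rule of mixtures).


1/G12 = Vf/Gf + (1-Vf)/Gm = 0.63/49 + 0.37/3
G12 = 7.34 GPa

7.34 GPa


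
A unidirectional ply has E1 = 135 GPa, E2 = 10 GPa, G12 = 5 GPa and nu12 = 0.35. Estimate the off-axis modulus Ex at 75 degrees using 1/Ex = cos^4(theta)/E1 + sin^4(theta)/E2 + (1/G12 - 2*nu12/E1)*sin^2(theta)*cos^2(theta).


cos^4(75) = 0.004487, sin^4(75) = 0.870513, sin^2(75)*cos^2(75) = 0.0625
1/G12 - 2*nu12/E1 = 1/5 - 2*0.35/135 = 0.194815 GPa^-1
1/Ex = 0.004487/135 + 0.870513/10 + 0.194815*0.0625 = 0.0992604 GPa^-1
Ex = 10.07 GPa

10.07 GPa


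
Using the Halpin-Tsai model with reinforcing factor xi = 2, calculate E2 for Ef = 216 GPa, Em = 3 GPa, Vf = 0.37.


eta = (Ef/Em - 1)/(Ef/Em + xi) = (72.0 - 1)/(72.0 + 2) = 0.9595
E2 = Em*(1+xi*eta*Vf)/(1-eta*Vf) = 7.95 GPa

7.95 GPa


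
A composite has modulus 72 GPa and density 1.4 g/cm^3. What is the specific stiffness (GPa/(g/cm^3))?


Specific stiffness = E/rho = 72/1.4 = 51.4 GPa/(g/cm^3)

51.4 GPa/(g/cm^3)


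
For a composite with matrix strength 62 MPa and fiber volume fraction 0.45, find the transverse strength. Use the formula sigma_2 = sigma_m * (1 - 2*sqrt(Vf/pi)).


factor = 1 - 2*sqrt(0.45/pi) = 0.2431
sigma_2 = 62 * 0.2431 = 15.07 MPa

15.07 MPa


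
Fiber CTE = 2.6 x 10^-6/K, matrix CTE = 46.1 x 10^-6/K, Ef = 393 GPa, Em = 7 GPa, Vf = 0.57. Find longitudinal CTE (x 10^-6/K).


E1 = Ef*Vf + Em*(1-Vf) = 227.02
alpha_1 = (alpha_f*Ef*Vf + alpha_m*Em*(1-Vf))/E1 = 3.18 x 10^-6/K

3.18 x 10^-6/K


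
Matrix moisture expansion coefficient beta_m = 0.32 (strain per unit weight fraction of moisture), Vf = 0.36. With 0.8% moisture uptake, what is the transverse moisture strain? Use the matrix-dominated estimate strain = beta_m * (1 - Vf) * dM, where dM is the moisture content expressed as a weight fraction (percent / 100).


dM = 0.8/100 = 0.008
strain = beta_m * (1-Vf) * dM = 0.32 * 0.64 * 0.008 = 0.0016384

0.0016384


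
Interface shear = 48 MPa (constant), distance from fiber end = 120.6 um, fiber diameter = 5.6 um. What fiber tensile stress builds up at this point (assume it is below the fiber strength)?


Force balance: sigma_f * (pi*d^2/4) = tau * (pi*d) * x  ->  sigma_f = 4 * tau * x / d
sigma_f = 4 * 48 * 120.6 / 5.6 = 4134.9 MPa

4134.9 MPa


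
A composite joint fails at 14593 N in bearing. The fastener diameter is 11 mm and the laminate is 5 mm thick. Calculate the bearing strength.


sigma_br = F/(d*h) = 14593/(11*5) = 265.3 MPa

265.3 MPa


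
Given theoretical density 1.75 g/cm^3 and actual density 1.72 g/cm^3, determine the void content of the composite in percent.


Void% = (rho_theo - rho_actual)/rho_theo * 100 = (1.75 - 1.72)/1.75 * 100 = 1.71%

1.71%


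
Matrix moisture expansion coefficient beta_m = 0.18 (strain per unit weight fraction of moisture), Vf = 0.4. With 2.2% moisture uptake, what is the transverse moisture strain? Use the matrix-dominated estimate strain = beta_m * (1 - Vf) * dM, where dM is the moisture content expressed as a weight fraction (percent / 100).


dM = 2.2/100 = 0.022
strain = beta_m * (1-Vf) * dM = 0.18 * 0.6 * 0.022 = 0.002376

0.002376


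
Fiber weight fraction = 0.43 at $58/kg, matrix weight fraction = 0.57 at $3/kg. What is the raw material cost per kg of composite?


Cost = cost_f*Wf + cost_m*Wm = 58*0.43 + 3*0.57 = $26.65/kg

$26.65/kg


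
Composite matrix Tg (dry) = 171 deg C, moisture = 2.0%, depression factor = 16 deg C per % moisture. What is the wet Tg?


Tg_wet = Tg_dry - k*moisture = 171 - 16*2.0 = 139.0 deg C

139.0 deg C


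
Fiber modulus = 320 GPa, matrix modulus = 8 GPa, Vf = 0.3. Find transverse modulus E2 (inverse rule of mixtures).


1/E2 = Vf/Ef + (1-Vf)/Em = 0.3/320 + 0.7/8
E2 = 11.31 GPa

11.31 GPa


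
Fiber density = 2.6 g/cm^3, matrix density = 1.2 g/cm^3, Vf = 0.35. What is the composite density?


rho_c = rho_f*Vf + rho_m*(1-Vf) = 2.6*0.35 + 1.2*0.65 = 1.69 g/cm^3

1.69 g/cm^3


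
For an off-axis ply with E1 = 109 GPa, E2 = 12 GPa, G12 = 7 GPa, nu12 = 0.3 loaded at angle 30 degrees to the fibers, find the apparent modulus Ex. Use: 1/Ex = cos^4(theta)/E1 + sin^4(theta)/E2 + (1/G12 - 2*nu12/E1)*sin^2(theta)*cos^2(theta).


cos^4(30) = 0.5625, sin^4(30) = 0.0625, sin^2(30)*cos^2(30) = 0.1875
1/G12 - 2*nu12/E1 = 1/7 - 2*0.3/109 = 0.137353 GPa^-1
1/Ex = 0.5625/109 + 0.0625/12 + 0.137353*0.1875 = 0.0361225 GPa^-1
Ex = 27.68 GPa

27.68 GPa


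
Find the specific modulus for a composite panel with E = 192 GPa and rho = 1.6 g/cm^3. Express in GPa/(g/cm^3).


Specific stiffness = E/rho = 192/1.6 = 120.0 GPa/(g/cm^3)

120.0 GPa/(g/cm^3)


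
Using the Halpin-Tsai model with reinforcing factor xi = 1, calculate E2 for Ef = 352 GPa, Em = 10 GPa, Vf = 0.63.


eta = (Ef/Em - 1)/(Ef/Em + xi) = (35.2 - 1)/(35.2 + 1) = 0.9448
E2 = Em*(1+xi*eta*Vf)/(1-eta*Vf) = 39.41 GPa

39.41 GPa


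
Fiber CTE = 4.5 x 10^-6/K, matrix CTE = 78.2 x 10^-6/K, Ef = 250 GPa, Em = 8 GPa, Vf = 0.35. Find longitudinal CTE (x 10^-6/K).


E1 = Ef*Vf + Em*(1-Vf) = 92.7
alpha_1 = (alpha_f*Ef*Vf + alpha_m*Em*(1-Vf))/E1 = 8.63 x 10^-6/K

8.63 x 10^-6/K


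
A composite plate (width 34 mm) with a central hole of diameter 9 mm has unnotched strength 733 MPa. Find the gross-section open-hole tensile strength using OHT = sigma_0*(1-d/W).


OHT = sigma_0*(1-d/W) = 733*(1-9/34) = 539.0 MPa

539.0 MPa


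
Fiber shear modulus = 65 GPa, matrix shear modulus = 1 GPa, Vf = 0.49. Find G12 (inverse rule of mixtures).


1/G12 = Vf/Gf + (1-Vf)/Gm = 0.49/65 + 0.51/1
G12 = 1.93 GPa

1.93 GPa


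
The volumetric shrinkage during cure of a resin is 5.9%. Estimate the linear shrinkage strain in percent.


Linear shrinkage ≈ vol_shrink/3 = 5.9/3 = 1.967%

1.967%


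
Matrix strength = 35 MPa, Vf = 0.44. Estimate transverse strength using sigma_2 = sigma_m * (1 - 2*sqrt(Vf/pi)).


factor = 1 - 2*sqrt(0.44/pi) = 0.2515
sigma_2 = 35 * 0.2515 = 8.8 MPa

8.8 MPa


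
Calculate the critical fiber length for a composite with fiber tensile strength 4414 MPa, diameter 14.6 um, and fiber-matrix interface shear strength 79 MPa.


Lc = sigma_f * d / (2 * tau_i) = 4414 * 14.6 / (2 * 79) = 407.9 um

407.9 um


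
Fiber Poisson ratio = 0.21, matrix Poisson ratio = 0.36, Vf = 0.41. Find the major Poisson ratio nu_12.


nu_12 = nu_f*Vf + nu_m*(1-Vf) = 0.21*0.41 + 0.36*0.59 = 0.2985

0.2985


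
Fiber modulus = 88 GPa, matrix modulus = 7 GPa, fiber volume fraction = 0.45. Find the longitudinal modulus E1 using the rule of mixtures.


E1 = Ef*Vf + Em*(1-Vf) = 88*0.45 + 7*0.55 = 43.45 GPa

43.45 GPa


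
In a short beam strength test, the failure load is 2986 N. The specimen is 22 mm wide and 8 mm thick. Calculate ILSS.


ILSS = 3F/(4bh) = 3*2986/(4*22*8) = 12.72 MPa

12.72 MPa


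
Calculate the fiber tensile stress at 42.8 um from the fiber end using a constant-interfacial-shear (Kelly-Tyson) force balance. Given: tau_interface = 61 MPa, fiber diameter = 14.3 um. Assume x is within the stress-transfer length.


Force balance: sigma_f * (pi*d^2/4) = tau * (pi*d) * x  ->  sigma_f = 4 * tau * x / d
sigma_f = 4 * 61 * 42.8 / 14.3 = 730.3 MPa

730.3 MPa


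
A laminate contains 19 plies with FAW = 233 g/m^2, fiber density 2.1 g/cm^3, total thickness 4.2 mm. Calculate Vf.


Vf = n * FAW / (rho_f * h * 1000) = 19 * 233 / (2.1 * 4.2 * 1000) = 0.5019

0.5019


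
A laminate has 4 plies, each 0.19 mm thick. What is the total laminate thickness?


h = n * t_ply = 4 * 0.19 = 0.76 mm

0.76 mm


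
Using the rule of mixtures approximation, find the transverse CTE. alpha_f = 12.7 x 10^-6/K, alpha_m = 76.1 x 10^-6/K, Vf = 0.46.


alpha_2 = alpha_f*Vf + alpha_m*(1-Vf) = 12.7*0.46 + 76.1*0.54 = 46.9 x 10^-6/K

46.9 x 10^-6/K


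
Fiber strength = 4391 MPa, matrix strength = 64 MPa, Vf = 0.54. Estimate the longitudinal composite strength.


sigma_1 = sigma_f*Vf + sigma_m*(1-Vf) = 4391*0.54 + 64*0.46 = 2400.6 MPa

2400.6 MPa


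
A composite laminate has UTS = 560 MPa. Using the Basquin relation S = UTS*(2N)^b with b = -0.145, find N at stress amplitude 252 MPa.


N = 0.5 * (S/UTS)^(1/b) = 0.5 * (252/560)^(1/-0.145) = 123.1992 cycles

123.1992 cycles


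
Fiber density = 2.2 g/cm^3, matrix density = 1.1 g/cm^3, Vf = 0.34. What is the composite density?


rho_c = rho_f*Vf + rho_m*(1-Vf) = 2.2*0.34 + 1.1*0.66 = 1.474 g/cm^3

1.474 g/cm^3


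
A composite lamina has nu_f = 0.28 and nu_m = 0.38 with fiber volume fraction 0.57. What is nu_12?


nu_12 = nu_f*Vf + nu_m*(1-Vf) = 0.28*0.57 + 0.38*0.43 = 0.323

0.323


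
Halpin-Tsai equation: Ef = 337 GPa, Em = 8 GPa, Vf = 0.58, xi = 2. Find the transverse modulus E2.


eta = (Ef/Em - 1)/(Ef/Em + xi) = (42.125 - 1)/(42.125 + 2) = 0.932
E2 = Em*(1+xi*eta*Vf)/(1-eta*Vf) = 36.24 GPa

36.24 GPa


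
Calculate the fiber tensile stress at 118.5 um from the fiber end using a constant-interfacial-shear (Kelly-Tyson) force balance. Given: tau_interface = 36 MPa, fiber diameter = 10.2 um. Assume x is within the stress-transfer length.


Force balance: sigma_f * (pi*d^2/4) = tau * (pi*d) * x  ->  sigma_f = 4 * tau * x / d
sigma_f = 4 * 36 * 118.5 / 10.2 = 1672.9 MPa

1672.9 MPa


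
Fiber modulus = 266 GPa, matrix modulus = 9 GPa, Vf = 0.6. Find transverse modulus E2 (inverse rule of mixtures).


1/E2 = Vf/Ef + (1-Vf)/Em = 0.6/266 + 0.4/9
E2 = 21.41 GPa

21.41 GPa


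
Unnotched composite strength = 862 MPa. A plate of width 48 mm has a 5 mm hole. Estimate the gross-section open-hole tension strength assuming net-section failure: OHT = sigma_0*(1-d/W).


OHT = sigma_0*(1-d/W) = 862*(1-5/48) = 772.2 MPa

772.2 MPa


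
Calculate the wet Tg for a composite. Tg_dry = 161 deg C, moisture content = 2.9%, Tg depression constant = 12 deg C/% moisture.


Tg_wet = Tg_dry - k*moisture = 161 - 12*2.9 = 126.2 deg C

126.2 deg C


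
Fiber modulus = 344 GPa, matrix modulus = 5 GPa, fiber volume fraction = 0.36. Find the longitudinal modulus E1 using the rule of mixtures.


E1 = Ef*Vf + Em*(1-Vf) = 344*0.36 + 5*0.64 = 127.04 GPa

127.04 GPa


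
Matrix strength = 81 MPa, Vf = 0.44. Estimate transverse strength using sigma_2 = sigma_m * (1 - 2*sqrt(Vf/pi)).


factor = 1 - 2*sqrt(0.44/pi) = 0.2515
sigma_2 = 81 * 0.2515 = 20.37 MPa

20.37 MPa


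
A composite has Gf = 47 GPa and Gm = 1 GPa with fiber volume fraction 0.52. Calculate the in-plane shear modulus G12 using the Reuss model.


1/G12 = Vf/Gf + (1-Vf)/Gm = 0.52/47 + 0.48/1
G12 = 2.04 GPa

2.04 GPa


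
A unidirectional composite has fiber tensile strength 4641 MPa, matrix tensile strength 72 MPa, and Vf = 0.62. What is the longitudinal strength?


sigma_1 = sigma_f*Vf + sigma_m*(1-Vf) = 4641*0.62 + 72*0.38 = 2904.8 MPa

2904.8 MPa


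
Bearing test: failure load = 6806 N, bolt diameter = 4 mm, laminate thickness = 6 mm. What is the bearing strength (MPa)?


sigma_br = F/(d*h) = 6806/(4*6) = 283.6 MPa

283.6 MPa


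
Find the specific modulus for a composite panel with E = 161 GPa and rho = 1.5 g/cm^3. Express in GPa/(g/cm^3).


Specific stiffness = E/rho = 161/1.5 = 107.3 GPa/(g/cm^3)

107.3 GPa/(g/cm^3)


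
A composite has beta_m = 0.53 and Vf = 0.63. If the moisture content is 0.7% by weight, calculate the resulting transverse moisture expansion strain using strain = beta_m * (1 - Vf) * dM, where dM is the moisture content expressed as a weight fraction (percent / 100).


dM = 0.7/100 = 0.007
strain = beta_m * (1-Vf) * dM = 0.53 * 0.37 * 0.007 = 0.0013727

0.0013727


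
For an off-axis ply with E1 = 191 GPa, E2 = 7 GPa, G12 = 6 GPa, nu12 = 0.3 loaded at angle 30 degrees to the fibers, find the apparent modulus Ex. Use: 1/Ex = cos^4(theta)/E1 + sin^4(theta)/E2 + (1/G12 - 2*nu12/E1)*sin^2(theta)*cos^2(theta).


cos^4(30) = 0.5625, sin^4(30) = 0.0625, sin^2(30)*cos^2(30) = 0.1875
1/G12 - 2*nu12/E1 = 1/6 - 2*0.3/191 = 0.163525 GPa^-1
1/Ex = 0.5625/191 + 0.0625/7 + 0.163525*0.1875 = 0.0425346 GPa^-1
Ex = 23.51 GPa

23.51 GPa


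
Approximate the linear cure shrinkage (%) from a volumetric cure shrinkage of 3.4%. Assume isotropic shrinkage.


Linear shrinkage ≈ vol_shrink/3 = 3.4/3 = 1.133%

1.133%


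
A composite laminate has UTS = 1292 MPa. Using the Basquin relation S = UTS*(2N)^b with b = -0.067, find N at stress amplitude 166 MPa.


N = 0.5 * (S/UTS)^(1/b) = 0.5 * (166/1292)^(1/-0.067) = 9.9950e+12 cycles

9.9950e+12 cycles


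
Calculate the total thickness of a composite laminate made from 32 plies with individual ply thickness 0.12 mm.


h = n * t_ply = 32 * 0.12 = 3.84 mm

3.84 mm


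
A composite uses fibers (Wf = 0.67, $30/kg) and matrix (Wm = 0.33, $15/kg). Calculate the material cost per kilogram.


Cost = cost_f*Wf + cost_m*Wm = 30*0.67 + 15*0.33 = $25.05/kg

$25.05/kg


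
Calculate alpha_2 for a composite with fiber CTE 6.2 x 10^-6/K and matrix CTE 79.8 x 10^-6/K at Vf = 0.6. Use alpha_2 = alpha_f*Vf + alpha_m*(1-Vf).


alpha_2 = alpha_f*Vf + alpha_m*(1-Vf) = 6.2*0.6 + 79.8*0.4 = 35.6 x 10^-6/K

35.6 x 10^-6/K


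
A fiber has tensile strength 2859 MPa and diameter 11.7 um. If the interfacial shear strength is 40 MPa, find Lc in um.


Lc = sigma_f * d / (2 * tau_i) = 2859 * 11.7 / (2 * 40) = 418.1 um

418.1 um


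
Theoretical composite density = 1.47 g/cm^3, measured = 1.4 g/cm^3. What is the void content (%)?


Void% = (rho_theo - rho_actual)/rho_theo * 100 = (1.47 - 1.4)/1.47 * 100 = 4.76%

4.76%


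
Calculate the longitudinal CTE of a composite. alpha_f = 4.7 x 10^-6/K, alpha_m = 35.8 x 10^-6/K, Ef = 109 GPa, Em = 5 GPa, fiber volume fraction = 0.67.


E1 = Ef*Vf + Em*(1-Vf) = 74.68
alpha_1 = (alpha_f*Ef*Vf + alpha_m*Em*(1-Vf))/E1 = 5.39 x 10^-6/K

5.39 x 10^-6/K


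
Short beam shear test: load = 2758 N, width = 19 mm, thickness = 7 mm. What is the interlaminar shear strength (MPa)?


ILSS = 3F/(4bh) = 3*2758/(4*19*7) = 15.55 MPa

15.55 MPa


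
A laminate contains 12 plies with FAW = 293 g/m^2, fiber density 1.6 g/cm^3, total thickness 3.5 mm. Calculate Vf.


Vf = n * FAW / (rho_f * h * 1000) = 12 * 293 / (1.6 * 3.5 * 1000) = 0.6279

0.6279


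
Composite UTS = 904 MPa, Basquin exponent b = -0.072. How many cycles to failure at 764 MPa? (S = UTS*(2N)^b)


N = 0.5 * (S/UTS)^(1/b) = 0.5 * (764/904)^(1/-0.072) = 5.1749 cycles

5.1749 cycles


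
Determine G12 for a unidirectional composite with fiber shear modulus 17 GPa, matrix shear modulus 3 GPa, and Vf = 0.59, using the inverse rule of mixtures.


1/G12 = Vf/Gf + (1-Vf)/Gm = 0.59/17 + 0.41/3
G12 = 5.84 GPa

5.84 GPa


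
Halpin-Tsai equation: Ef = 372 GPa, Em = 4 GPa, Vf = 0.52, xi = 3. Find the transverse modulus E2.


eta = (Ef/Em - 1)/(Ef/Em + xi) = (93.0 - 1)/(93.0 + 3) = 0.9583
E2 = Em*(1+xi*eta*Vf)/(1-eta*Vf) = 19.89 GPa

19.89 GPa


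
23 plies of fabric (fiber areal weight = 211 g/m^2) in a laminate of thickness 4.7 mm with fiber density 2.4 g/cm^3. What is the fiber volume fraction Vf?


Vf = n * FAW / (rho_f * h * 1000) = 23 * 211 / (2.4 * 4.7 * 1000) = 0.4302

0.4302


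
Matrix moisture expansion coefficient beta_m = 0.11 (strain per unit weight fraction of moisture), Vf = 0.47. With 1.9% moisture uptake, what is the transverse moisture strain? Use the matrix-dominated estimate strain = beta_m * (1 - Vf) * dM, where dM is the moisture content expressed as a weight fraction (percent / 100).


dM = 1.9/100 = 0.019
strain = beta_m * (1-Vf) * dM = 0.11 * 0.53 * 0.019 = 0.0011077

0.0011077


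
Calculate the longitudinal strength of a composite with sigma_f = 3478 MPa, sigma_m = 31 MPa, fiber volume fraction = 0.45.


sigma_1 = sigma_f*Vf + sigma_m*(1-Vf) = 3478*0.45 + 31*0.55 = 1582.2 MPa

1582.2 MPa


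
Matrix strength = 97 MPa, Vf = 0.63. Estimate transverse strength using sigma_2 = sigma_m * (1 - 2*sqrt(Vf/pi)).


factor = 1 - 2*sqrt(0.63/pi) = 0.1044
sigma_2 = 97 * 0.1044 = 10.12 MPa

10.12 MPa


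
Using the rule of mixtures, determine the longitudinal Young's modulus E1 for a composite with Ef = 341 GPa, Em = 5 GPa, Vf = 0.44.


E1 = Ef*Vf + Em*(1-Vf) = 341*0.44 + 5*0.56 = 152.84 GPa

152.84 GPa


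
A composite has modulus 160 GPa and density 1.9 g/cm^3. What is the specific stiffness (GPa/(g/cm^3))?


Specific stiffness = E/rho = 160/1.9 = 84.2 GPa/(g/cm^3)

84.2 GPa/(g/cm^3)


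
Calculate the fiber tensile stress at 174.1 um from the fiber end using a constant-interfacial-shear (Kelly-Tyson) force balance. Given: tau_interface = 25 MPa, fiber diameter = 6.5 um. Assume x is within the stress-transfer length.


Force balance: sigma_f * (pi*d^2/4) = tau * (pi*d) * x  ->  sigma_f = 4 * tau * x / d
sigma_f = 4 * 25 * 174.1 / 6.5 = 2678.5 MPa

2678.5 MPa


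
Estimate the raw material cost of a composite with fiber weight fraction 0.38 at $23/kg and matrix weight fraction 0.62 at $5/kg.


Cost = cost_f*Wf + cost_m*Wm = 23*0.38 + 5*0.62 = $11.84/kg

$11.84/kg


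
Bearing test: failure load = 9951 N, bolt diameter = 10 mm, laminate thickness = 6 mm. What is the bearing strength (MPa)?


sigma_br = F/(d*h) = 9951/(10*6) = 165.9 MPa

165.9 MPa


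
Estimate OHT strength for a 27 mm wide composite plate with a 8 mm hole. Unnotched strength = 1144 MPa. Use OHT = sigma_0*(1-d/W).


OHT = sigma_0*(1-d/W) = 1144*(1-8/27) = 805.0 MPa

805.0 MPa


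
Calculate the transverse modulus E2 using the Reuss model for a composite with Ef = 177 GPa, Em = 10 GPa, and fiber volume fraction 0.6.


1/E2 = Vf/Ef + (1-Vf)/Em = 0.6/177 + 0.4/10
E2 = 23.05 GPa

23.05 GPa


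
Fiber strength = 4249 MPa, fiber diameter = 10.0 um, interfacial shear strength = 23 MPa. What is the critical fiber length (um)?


Lc = sigma_f * d / (2 * tau_i) = 4249 * 10.0 / (2 * 23) = 923.7 um

923.7 um


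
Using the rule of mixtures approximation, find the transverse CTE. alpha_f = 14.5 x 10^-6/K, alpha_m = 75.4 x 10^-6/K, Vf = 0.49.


alpha_2 = alpha_f*Vf + alpha_m*(1-Vf) = 14.5*0.49 + 75.4*0.51 = 45.6 x 10^-6/K

45.6 x 10^-6/K


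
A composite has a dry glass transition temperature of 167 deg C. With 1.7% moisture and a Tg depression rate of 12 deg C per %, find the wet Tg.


Tg_wet = Tg_dry - k*moisture = 167 - 12*1.7 = 146.6 deg C

146.6 deg C


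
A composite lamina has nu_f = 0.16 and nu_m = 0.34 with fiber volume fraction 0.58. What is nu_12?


nu_12 = nu_f*Vf + nu_m*(1-Vf) = 0.16*0.58 + 0.34*0.42 = 0.2356

0.2356


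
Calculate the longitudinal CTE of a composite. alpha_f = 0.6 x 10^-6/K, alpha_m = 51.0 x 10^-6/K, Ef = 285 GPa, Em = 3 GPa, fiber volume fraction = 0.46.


E1 = Ef*Vf + Em*(1-Vf) = 132.72
alpha_1 = (alpha_f*Ef*Vf + alpha_m*Em*(1-Vf))/E1 = 1.22 x 10^-6/K

1.22 x 10^-6/K


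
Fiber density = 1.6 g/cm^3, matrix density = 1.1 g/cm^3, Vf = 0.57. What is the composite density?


rho_c = rho_f*Vf + rho_m*(1-Vf) = 1.6*0.57 + 1.1*0.43 = 1.385 g/cm^3

1.385 g/cm^3


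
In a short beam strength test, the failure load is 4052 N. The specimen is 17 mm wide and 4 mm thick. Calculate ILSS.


ILSS = 3F/(4bh) = 3*4052/(4*17*4) = 44.69 MPa

44.69 MPa


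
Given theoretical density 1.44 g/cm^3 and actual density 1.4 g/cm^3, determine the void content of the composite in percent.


Void% = (rho_theo - rho_actual)/rho_theo * 100 = (1.44 - 1.4)/1.44 * 100 = 2.78%

2.78%


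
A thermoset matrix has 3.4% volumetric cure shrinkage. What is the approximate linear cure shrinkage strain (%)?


Linear shrinkage ≈ vol_shrink/3 = 3.4/3 = 1.133%

1.133%


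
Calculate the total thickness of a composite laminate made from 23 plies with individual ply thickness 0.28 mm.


h = n * t_ply = 23 * 0.28 = 6.44 mm

6.44 mm


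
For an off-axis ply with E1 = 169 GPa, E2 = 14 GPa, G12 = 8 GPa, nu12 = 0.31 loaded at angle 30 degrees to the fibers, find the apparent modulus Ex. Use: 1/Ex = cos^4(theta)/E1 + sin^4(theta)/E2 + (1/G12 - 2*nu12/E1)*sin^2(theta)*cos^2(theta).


cos^4(30) = 0.5625, sin^4(30) = 0.0625, sin^2(30)*cos^2(30) = 0.1875
1/G12 - 2*nu12/E1 = 1/8 - 2*0.31/169 = 0.121331 GPa^-1
1/Ex = 0.5625/169 + 0.0625/14 + 0.121331*0.1875 = 0.0305423 GPa^-1
Ex = 32.74 GPa

32.74 GPa


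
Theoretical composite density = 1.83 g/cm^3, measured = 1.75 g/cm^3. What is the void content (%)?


Void% = (rho_theo - rho_actual)/rho_theo * 100 = (1.83 - 1.75)/1.83 * 100 = 4.37%

4.37%


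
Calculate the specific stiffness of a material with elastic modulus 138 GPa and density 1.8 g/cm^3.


Specific stiffness = E/rho = 138/1.8 = 76.7 GPa/(g/cm^3)

76.7 GPa/(g/cm^3)


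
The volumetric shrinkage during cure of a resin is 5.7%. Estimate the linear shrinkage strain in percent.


Linear shrinkage ≈ vol_shrink/3 = 5.7/3 = 1.9%

1.9%


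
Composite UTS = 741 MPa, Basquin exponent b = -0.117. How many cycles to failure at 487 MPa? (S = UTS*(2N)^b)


N = 0.5 * (S/UTS)^(1/b) = 0.5 * (487/741)^(1/-0.117) = 18.0716 cycles

18.0716 cycles


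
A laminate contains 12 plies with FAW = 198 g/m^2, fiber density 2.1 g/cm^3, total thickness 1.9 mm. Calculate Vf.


Vf = n * FAW / (rho_f * h * 1000) = 12 * 198 / (2.1 * 1.9 * 1000) = 0.5955

0.5955


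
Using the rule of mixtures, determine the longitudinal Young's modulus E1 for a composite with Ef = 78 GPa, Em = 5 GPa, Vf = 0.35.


E1 = Ef*Vf + Em*(1-Vf) = 78*0.35 + 5*0.65 = 30.55 GPa

30.55 GPa


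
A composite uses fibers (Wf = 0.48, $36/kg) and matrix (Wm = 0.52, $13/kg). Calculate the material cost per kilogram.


Cost = cost_f*Wf + cost_m*Wm = 36*0.48 + 13*0.52 = $24.04/kg

$24.04/kg


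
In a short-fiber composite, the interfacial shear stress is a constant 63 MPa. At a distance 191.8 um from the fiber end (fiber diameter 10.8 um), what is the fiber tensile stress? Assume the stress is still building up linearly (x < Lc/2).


Force balance: sigma_f * (pi*d^2/4) = tau * (pi*d) * x  ->  sigma_f = 4 * tau * x / d
sigma_f = 4 * 63 * 191.8 / 10.8 = 4475.3 MPa

4475.3 MPa


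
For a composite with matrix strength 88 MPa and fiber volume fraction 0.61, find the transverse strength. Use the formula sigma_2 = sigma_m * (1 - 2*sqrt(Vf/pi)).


factor = 1 - 2*sqrt(0.61/pi) = 0.1187
sigma_2 = 88 * 0.1187 = 10.45 MPa

10.45 MPa


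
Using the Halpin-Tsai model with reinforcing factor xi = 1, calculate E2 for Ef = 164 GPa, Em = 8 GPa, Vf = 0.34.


eta = (Ef/Em - 1)/(Ef/Em + xi) = (20.5 - 1)/(20.5 + 1) = 0.907
E2 = Em*(1+xi*eta*Vf)/(1-eta*Vf) = 15.13 GPa

15.13 GPa


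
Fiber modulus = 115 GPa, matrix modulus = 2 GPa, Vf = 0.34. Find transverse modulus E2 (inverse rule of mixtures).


1/E2 = Vf/Ef + (1-Vf)/Em = 0.34/115 + 0.66/2
E2 = 3.0 GPa

3.0 GPa


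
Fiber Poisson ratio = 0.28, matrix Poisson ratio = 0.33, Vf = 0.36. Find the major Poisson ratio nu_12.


nu_12 = nu_f*Vf + nu_m*(1-Vf) = 0.28*0.36 + 0.33*0.64 = 0.312

0.312


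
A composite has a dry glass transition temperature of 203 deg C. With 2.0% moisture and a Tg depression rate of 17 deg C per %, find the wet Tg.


Tg_wet = Tg_dry - k*moisture = 203 - 17*2.0 = 169.0 deg C

169.0 deg C


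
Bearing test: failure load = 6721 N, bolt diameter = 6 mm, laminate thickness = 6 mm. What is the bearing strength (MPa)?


sigma_br = F/(d*h) = 6721/(6*6) = 186.7 MPa

186.7 MPa


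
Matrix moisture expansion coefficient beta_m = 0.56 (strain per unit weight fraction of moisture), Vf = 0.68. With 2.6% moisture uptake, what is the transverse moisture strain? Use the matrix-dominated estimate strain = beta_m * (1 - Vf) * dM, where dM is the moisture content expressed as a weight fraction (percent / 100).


dM = 2.6/100 = 0.026
strain = beta_m * (1-Vf) * dM = 0.56 * 0.32 * 0.026 = 0.0046592

0.0046592


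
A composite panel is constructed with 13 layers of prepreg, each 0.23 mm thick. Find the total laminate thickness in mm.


h = n * t_ply = 13 * 0.23 = 2.99 mm

2.99 mm


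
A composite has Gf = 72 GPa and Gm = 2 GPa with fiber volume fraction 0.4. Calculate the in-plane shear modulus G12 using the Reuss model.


1/G12 = Vf/Gf + (1-Vf)/Gm = 0.4/72 + 0.6/2
G12 = 3.27 GPa

3.27 GPa


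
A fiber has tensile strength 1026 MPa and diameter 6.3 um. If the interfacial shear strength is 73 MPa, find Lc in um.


Lc = sigma_f * d / (2 * tau_i) = 1026 * 6.3 / (2 * 73) = 44.3 um

44.3 um


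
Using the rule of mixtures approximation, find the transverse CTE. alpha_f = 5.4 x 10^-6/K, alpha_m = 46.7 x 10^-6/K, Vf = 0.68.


alpha_2 = alpha_f*Vf + alpha_m*(1-Vf) = 5.4*0.68 + 46.7*0.32 = 18.6 x 10^-6/K

18.6 x 10^-6/K


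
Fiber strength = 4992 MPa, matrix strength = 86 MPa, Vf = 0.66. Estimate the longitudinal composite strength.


sigma_1 = sigma_f*Vf + sigma_m*(1-Vf) = 4992*0.66 + 86*0.34 = 3324.0 MPa

3324.0 MPa


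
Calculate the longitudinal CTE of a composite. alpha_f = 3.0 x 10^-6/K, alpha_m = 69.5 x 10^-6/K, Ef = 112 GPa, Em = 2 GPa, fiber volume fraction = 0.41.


E1 = Ef*Vf + Em*(1-Vf) = 47.1
alpha_1 = (alpha_f*Ef*Vf + alpha_m*Em*(1-Vf))/E1 = 4.67 x 10^-6/K

4.67 x 10^-6/K


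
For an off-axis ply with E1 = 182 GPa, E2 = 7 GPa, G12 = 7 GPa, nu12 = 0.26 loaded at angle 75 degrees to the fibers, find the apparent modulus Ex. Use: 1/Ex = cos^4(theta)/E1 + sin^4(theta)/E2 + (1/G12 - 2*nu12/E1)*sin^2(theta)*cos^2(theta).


cos^4(75) = 0.004487, sin^4(75) = 0.870513, sin^2(75)*cos^2(75) = 0.0625
1/G12 - 2*nu12/E1 = 1/7 - 2*0.26/182 = 0.14 GPa^-1
1/Ex = 0.004487/182 + 0.870513/7 + 0.14*0.0625 = 0.1331336 GPa^-1
Ex = 7.51 GPa

7.51 GPa


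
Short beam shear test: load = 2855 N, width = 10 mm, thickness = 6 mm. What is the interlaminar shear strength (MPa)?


ILSS = 3F/(4bh) = 3*2855/(4*10*6) = 35.69 MPa

35.69 MPa


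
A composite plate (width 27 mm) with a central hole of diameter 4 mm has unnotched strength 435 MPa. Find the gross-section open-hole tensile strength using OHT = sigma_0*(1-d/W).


OHT = sigma_0*(1-d/W) = 435*(1-4/27) = 370.6 MPa

370.6 MPa


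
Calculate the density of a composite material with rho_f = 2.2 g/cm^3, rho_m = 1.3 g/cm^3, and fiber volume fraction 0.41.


rho_c = rho_f*Vf + rho_m*(1-Vf) = 2.2*0.41 + 1.3*0.59 = 1.669 g/cm^3

1.669 g/cm^3


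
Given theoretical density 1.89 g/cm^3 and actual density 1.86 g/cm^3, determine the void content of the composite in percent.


Void% = (rho_theo - rho_actual)/rho_theo * 100 = (1.89 - 1.86)/1.89 * 100 = 1.59%

1.59%


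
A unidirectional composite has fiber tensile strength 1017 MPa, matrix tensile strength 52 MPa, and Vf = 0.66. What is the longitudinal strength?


sigma_1 = sigma_f*Vf + sigma_m*(1-Vf) = 1017*0.66 + 52*0.34 = 688.9 MPa

688.9 MPa


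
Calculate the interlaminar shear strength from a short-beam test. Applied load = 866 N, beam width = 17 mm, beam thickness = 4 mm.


ILSS = 3F/(4bh) = 3*866/(4*17*4) = 9.55 MPa

9.55 MPa


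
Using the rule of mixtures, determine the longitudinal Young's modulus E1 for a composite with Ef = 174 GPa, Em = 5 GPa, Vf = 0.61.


E1 = Ef*Vf + Em*(1-Vf) = 174*0.61 + 5*0.39 = 108.09 GPa

108.09 GPa


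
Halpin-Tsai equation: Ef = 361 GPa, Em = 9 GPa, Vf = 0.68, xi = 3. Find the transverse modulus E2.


eta = (Ef/Em - 1)/(Ef/Em + xi) = (40.1111 - 1)/(40.1111 + 3) = 0.9072
E2 = Em*(1+xi*eta*Vf)/(1-eta*Vf) = 66.97 GPa

66.97 GPa


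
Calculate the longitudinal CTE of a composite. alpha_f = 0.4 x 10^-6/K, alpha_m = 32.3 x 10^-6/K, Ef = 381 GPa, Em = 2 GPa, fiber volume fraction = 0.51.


E1 = Ef*Vf + Em*(1-Vf) = 195.29
alpha_1 = (alpha_f*Ef*Vf + alpha_m*Em*(1-Vf))/E1 = 0.56 x 10^-6/K

0.56 x 10^-6/K


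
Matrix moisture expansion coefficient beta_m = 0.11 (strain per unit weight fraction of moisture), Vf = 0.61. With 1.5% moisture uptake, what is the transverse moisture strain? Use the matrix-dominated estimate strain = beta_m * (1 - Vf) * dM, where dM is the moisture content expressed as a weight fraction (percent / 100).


dM = 1.5/100 = 0.015
strain = beta_m * (1-Vf) * dM = 0.11 * 0.39 * 0.015 = 0.0006435

0.0006435


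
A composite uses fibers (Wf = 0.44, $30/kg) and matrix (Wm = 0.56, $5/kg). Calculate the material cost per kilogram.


Cost = cost_f*Wf + cost_m*Wm = 30*0.44 + 5*0.56 = $16.0/kg

$16.0/kg


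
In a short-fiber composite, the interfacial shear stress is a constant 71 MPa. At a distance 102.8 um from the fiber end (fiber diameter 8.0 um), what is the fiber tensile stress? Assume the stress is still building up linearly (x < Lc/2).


Force balance: sigma_f * (pi*d^2/4) = tau * (pi*d) * x  ->  sigma_f = 4 * tau * x / d
sigma_f = 4 * 71 * 102.8 / 8.0 = 3649.4 MPa

3649.4 MPa


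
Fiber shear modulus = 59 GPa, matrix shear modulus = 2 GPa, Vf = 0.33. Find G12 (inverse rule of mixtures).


1/G12 = Vf/Gf + (1-Vf)/Gm = 0.33/59 + 0.67/2
G12 = 2.94 GPa

2.94 GPa


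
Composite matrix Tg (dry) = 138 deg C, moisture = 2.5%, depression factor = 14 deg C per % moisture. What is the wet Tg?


Tg_wet = Tg_dry - k*moisture = 138 - 14*2.5 = 103.0 deg C

103.0 deg C


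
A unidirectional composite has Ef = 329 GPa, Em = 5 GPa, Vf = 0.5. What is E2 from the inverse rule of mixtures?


1/E2 = Vf/Ef + (1-Vf)/Em = 0.5/329 + 0.5/5
E2 = 9.85 GPa

9.85 GPa


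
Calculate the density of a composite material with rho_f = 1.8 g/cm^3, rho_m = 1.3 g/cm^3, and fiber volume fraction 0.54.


rho_c = rho_f*Vf + rho_m*(1-Vf) = 1.8*0.54 + 1.3*0.46 = 1.57 g/cm^3

1.57 g/cm^3


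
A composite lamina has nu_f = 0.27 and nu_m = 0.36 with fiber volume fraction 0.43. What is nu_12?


nu_12 = nu_f*Vf + nu_m*(1-Vf) = 0.27*0.43 + 0.36*0.57 = 0.3213

0.3213


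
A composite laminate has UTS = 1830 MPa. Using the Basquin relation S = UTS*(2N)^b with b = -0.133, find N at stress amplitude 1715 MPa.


N = 0.5 * (S/UTS)^(1/b) = 0.5 * (1715/1830)^(1/-0.133) = 0.8145 cycles

0.8145 cycles


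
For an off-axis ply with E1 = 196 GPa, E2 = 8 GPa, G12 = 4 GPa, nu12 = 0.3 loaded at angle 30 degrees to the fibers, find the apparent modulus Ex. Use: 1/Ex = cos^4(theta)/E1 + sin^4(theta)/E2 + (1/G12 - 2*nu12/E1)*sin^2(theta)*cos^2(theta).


cos^4(30) = 0.5625, sin^4(30) = 0.0625, sin^2(30)*cos^2(30) = 0.1875
1/G12 - 2*nu12/E1 = 1/4 - 2*0.3/196 = 0.246939 GPa^-1
1/Ex = 0.5625/196 + 0.0625/8 + 0.246939*0.1875 = 0.0569834 GPa^-1
Ex = 17.55 GPa

17.55 GPa


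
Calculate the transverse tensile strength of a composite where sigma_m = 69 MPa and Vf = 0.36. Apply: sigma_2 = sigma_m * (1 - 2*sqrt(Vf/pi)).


factor = 1 - 2*sqrt(0.36/pi) = 0.323
sigma_2 = 69 * 0.323 = 22.29 MPa

22.29 MPa


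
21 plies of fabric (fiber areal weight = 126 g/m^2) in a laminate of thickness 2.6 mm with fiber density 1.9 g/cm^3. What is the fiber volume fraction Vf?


Vf = n * FAW / (rho_f * h * 1000) = 21 * 126 / (1.9 * 2.6 * 1000) = 0.5356

0.5356


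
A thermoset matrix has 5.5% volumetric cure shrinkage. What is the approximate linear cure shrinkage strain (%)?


Linear shrinkage ≈ vol_shrink/3 = 5.5/3 = 1.833%

1.833%


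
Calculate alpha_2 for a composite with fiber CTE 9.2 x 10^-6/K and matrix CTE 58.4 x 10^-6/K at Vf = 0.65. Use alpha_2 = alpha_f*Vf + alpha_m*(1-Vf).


alpha_2 = alpha_f*Vf + alpha_m*(1-Vf) = 9.2*0.65 + 58.4*0.35 = 26.4 x 10^-6/K

26.4 x 10^-6/K


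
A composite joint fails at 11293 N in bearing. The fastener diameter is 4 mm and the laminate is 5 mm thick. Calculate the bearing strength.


sigma_br = F/(d*h) = 11293/(4*5) = 564.7 MPa

564.7 MPa


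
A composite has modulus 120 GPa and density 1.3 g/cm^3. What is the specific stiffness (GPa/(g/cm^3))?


Specific stiffness = E/rho = 120/1.3 = 92.3 GPa/(g/cm^3)

92.3 GPa/(g/cm^3)


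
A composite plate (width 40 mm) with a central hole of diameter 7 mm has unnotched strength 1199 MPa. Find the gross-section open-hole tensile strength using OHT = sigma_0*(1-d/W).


OHT = sigma_0*(1-d/W) = 1199*(1-7/40) = 989.2 MPa

989.2 MPa


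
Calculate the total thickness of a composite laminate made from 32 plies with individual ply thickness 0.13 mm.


h = n * t_ply = 32 * 0.13 = 4.16 mm

4.16 mm


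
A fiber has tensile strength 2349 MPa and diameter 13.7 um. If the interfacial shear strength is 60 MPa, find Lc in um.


Lc = sigma_f * d / (2 * tau_i) = 2349 * 13.7 / (2 * 60) = 268.2 um

268.2 um


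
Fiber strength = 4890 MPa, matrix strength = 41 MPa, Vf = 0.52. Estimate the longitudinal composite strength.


sigma_1 = sigma_f*Vf + sigma_m*(1-Vf) = 4890*0.52 + 41*0.48 = 2562.5 MPa

2562.5 MPa


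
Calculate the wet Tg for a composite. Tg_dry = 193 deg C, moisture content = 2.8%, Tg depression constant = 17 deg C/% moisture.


Tg_wet = Tg_dry - k*moisture = 193 - 17*2.8 = 145.4 deg C

145.4 deg C


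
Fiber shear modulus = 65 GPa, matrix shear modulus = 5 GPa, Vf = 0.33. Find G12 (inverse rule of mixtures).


1/G12 = Vf/Gf + (1-Vf)/Gm = 0.33/65 + 0.67/5
G12 = 7.19 GPa

7.19 GPa


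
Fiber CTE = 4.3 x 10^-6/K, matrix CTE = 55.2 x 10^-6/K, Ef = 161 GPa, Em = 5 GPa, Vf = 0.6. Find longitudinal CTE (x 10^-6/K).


E1 = Ef*Vf + Em*(1-Vf) = 98.6
alpha_1 = (alpha_f*Ef*Vf + alpha_m*Em*(1-Vf))/E1 = 5.33 x 10^-6/K

5.33 x 10^-6/K


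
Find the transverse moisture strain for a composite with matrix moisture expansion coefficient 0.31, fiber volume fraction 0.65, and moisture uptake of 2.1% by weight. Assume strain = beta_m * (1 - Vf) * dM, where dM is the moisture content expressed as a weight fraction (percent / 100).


dM = 2.1/100 = 0.021
strain = beta_m * (1-Vf) * dM = 0.31 * 0.35 * 0.021 = 0.0022785

0.0022785


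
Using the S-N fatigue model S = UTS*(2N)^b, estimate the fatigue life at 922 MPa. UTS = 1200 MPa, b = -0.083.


N = 0.5 * (S/UTS)^(1/b) = 0.5 * (922/1200)^(1/-0.083) = 11.9644 cycles

11.9644 cycles


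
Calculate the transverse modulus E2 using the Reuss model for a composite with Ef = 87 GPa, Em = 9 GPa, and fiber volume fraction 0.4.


1/E2 = Vf/Ef + (1-Vf)/Em = 0.4/87 + 0.6/9
E2 = 14.03 GPa

14.03 GPa


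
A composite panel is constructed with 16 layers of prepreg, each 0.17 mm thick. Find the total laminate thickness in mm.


h = n * t_ply = 16 * 0.17 = 2.72 mm

2.72 mm


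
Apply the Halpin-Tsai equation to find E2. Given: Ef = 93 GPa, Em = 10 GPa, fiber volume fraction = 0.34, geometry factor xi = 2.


eta = (Ef/Em - 1)/(Ef/Em + xi) = (9.3 - 1)/(9.3 + 2) = 0.7345
E2 = Em*(1+xi*eta*Vf)/(1-eta*Vf) = 19.99 GPa

19.99 GPa


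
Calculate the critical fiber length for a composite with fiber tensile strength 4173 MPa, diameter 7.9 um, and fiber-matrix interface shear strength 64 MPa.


Lc = sigma_f * d / (2 * tau_i) = 4173 * 7.9 / (2 * 64) = 257.6 um

257.6 um


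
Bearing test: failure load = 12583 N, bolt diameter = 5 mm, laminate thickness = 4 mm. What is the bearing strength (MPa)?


sigma_br = F/(d*h) = 12583/(5*4) = 629.2 MPa

629.2 MPa


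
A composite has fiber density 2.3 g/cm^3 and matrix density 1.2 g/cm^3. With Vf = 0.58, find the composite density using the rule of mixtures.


rho_c = rho_f*Vf + rho_m*(1-Vf) = 2.3*0.58 + 1.2*0.42 = 1.838 g/cm^3

1.838 g/cm^3


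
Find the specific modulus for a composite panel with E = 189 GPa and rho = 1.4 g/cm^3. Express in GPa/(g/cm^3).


Specific stiffness = E/rho = 189/1.4 = 135.0 GPa/(g/cm^3)

135.0 GPa/(g/cm^3)


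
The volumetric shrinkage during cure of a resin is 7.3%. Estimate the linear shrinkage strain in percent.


Linear shrinkage ≈ vol_shrink/3 = 7.3/3 = 2.433%

2.433%


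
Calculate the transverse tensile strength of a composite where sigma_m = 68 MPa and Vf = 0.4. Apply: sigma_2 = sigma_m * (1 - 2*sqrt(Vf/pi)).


factor = 1 - 2*sqrt(0.4/pi) = 0.2864
sigma_2 = 68 * 0.2864 = 19.47 MPa

19.47 MPa


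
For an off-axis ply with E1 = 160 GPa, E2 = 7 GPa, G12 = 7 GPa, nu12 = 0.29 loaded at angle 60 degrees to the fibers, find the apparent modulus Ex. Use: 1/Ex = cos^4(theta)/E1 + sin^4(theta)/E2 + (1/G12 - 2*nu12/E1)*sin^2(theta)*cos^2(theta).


cos^4(60) = 0.0625, sin^4(60) = 0.5625, sin^2(60)*cos^2(60) = 0.1875
1/G12 - 2*nu12/E1 = 1/7 - 2*0.29/160 = 0.139232 GPa^-1
1/Ex = 0.0625/160 + 0.5625/7 + 0.139232*0.1875 = 0.1068538 GPa^-1
Ex = 9.36 GPa

9.36 GPa


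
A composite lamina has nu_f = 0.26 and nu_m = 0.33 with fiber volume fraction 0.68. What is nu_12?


nu_12 = nu_f*Vf + nu_m*(1-Vf) = 0.26*0.68 + 0.33*0.32 = 0.2824

0.2824


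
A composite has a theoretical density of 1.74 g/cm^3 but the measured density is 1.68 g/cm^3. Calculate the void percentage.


Void% = (rho_theo - rho_actual)/rho_theo * 100 = (1.74 - 1.68)/1.74 * 100 = 3.45%

3.45%


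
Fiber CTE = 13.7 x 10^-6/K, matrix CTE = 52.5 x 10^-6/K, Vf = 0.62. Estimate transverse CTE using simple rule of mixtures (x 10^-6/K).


alpha_2 = alpha_f*Vf + alpha_m*(1-Vf) = 13.7*0.62 + 52.5*0.38 = 28.4 x 10^-6/K

28.4 x 10^-6/K


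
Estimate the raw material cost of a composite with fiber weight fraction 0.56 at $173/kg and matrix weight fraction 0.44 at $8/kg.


Cost = cost_f*Wf + cost_m*Wm = 173*0.56 + 8*0.44 = $100.4/kg

$100.4/kg


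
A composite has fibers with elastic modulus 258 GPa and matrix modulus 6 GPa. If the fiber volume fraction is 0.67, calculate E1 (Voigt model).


E1 = Ef*Vf + Em*(1-Vf) = 258*0.67 + 6*0.33 = 174.84 GPa

174.84 GPa


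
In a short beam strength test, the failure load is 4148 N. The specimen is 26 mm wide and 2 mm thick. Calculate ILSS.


ILSS = 3F/(4bh) = 3*4148/(4*26*2) = 59.83 MPa

59.83 MPa


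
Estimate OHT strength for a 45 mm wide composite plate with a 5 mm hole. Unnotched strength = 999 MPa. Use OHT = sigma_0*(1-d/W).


OHT = sigma_0*(1-d/W) = 999*(1-5/45) = 888.0 MPa

888.0 MPa


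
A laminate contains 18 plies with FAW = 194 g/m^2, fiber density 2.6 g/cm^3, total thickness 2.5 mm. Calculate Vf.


Vf = n * FAW / (rho_f * h * 1000) = 18 * 194 / (2.6 * 2.5 * 1000) = 0.5372

0.5372


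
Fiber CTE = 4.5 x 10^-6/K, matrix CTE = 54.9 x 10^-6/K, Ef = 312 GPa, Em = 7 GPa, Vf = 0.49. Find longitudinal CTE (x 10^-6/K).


E1 = Ef*Vf + Em*(1-Vf) = 156.45
alpha_1 = (alpha_f*Ef*Vf + alpha_m*Em*(1-Vf))/E1 = 5.65 x 10^-6/K

5.65 x 10^-6/K


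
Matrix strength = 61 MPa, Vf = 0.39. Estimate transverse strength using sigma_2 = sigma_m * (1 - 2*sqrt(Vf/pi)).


factor = 1 - 2*sqrt(0.39/pi) = 0.2953
sigma_2 = 61 * 0.2953 = 18.01 MPa

18.01 MPa


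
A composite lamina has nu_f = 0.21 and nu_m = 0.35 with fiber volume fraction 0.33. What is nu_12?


nu_12 = nu_f*Vf + nu_m*(1-Vf) = 0.21*0.33 + 0.35*0.67 = 0.3038

0.3038
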